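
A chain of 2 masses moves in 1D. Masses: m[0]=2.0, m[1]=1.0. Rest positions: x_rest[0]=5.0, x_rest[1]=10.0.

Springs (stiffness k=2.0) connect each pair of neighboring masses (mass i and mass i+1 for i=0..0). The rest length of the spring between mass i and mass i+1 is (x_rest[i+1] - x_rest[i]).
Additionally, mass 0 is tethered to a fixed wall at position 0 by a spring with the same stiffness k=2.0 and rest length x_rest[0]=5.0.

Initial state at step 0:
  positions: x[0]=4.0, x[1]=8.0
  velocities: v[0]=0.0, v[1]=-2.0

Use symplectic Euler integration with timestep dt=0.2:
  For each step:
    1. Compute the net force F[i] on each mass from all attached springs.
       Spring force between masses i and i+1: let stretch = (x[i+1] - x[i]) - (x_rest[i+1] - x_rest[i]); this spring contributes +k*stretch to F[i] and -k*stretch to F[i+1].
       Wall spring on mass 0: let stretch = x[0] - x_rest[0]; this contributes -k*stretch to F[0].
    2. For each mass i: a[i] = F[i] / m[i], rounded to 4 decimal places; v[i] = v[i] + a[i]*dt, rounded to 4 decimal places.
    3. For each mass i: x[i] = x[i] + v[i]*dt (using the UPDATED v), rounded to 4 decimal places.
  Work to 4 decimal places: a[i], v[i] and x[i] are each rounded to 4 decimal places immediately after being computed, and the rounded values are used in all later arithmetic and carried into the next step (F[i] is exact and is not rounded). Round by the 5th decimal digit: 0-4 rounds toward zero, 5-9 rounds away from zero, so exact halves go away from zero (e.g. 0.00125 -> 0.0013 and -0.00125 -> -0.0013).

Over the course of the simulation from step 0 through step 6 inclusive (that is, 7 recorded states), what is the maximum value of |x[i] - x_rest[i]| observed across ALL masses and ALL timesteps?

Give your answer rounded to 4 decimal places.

Answer: 2.6271

Derivation:
Step 0: x=[4.0000 8.0000] v=[0.0000 -2.0000]
Step 1: x=[4.0000 7.6800] v=[0.0000 -1.6000]
Step 2: x=[3.9872 7.4656] v=[-0.0640 -1.0720]
Step 3: x=[3.9540 7.3729] v=[-0.1658 -0.4634]
Step 4: x=[3.8994 7.4067] v=[-0.2728 0.1690]
Step 5: x=[3.8292 7.5599] v=[-0.3512 0.7661]
Step 6: x=[3.7550 7.8147] v=[-0.3709 1.2738]
Max displacement = 2.6271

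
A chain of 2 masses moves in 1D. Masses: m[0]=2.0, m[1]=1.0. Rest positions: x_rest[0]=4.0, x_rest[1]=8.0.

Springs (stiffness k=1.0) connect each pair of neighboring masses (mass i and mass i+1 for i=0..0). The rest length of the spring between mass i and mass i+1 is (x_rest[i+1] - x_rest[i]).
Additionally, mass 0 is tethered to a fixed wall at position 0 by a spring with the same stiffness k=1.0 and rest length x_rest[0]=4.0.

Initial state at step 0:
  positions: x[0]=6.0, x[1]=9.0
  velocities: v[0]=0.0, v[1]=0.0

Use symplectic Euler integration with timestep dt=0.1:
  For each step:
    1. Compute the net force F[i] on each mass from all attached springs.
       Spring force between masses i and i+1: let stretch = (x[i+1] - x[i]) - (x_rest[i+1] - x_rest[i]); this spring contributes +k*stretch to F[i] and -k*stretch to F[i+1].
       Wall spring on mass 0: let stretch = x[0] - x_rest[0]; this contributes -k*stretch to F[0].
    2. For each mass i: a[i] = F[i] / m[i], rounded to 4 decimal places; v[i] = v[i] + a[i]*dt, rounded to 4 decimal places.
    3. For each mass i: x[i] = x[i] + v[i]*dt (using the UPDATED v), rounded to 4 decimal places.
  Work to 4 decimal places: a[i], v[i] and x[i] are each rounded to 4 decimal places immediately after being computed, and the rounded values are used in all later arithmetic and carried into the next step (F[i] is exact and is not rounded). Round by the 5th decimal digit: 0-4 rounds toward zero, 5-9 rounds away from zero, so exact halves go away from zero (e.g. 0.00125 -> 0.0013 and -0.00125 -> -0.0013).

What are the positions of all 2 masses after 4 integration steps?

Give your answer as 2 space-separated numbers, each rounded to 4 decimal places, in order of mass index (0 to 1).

Step 0: x=[6.0000 9.0000] v=[0.0000 0.0000]
Step 1: x=[5.9850 9.0100] v=[-0.1500 0.1000]
Step 2: x=[5.9552 9.0298] v=[-0.2980 0.1975]
Step 3: x=[5.9110 9.0588] v=[-0.4420 0.2900]
Step 4: x=[5.8530 9.0963] v=[-0.5802 0.3752]

Answer: 5.8530 9.0963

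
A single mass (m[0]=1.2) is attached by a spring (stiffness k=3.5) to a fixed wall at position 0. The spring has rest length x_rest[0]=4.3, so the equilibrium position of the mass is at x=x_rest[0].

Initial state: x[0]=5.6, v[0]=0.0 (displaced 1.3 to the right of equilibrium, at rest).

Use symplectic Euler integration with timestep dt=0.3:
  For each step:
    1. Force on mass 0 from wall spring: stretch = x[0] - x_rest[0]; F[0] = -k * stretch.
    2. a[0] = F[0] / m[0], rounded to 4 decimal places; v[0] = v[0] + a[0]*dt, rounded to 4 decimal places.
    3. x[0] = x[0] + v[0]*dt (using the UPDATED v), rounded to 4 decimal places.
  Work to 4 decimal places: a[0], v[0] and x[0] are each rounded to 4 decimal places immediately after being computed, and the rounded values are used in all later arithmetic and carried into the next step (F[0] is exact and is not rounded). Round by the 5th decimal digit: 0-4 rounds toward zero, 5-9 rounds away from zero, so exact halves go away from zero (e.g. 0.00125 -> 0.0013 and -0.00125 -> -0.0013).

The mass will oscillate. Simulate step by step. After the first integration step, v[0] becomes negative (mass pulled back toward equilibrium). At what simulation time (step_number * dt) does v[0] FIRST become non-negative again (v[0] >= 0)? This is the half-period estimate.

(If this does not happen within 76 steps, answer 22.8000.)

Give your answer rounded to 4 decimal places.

Step 0: x=[5.6000] v=[0.0000]
Step 1: x=[5.2588] v=[-1.1375]
Step 2: x=[4.6659] v=[-1.9765]
Step 3: x=[3.9769] v=[-2.2967]
Step 4: x=[3.3727] v=[-2.0140]
Step 5: x=[3.0119] v=[-1.2026]
Step 6: x=[2.9893] v=[-0.0755]
Step 7: x=[3.3107] v=[1.0714]
First v>=0 after going negative at step 7, time=2.1000

Answer: 2.1000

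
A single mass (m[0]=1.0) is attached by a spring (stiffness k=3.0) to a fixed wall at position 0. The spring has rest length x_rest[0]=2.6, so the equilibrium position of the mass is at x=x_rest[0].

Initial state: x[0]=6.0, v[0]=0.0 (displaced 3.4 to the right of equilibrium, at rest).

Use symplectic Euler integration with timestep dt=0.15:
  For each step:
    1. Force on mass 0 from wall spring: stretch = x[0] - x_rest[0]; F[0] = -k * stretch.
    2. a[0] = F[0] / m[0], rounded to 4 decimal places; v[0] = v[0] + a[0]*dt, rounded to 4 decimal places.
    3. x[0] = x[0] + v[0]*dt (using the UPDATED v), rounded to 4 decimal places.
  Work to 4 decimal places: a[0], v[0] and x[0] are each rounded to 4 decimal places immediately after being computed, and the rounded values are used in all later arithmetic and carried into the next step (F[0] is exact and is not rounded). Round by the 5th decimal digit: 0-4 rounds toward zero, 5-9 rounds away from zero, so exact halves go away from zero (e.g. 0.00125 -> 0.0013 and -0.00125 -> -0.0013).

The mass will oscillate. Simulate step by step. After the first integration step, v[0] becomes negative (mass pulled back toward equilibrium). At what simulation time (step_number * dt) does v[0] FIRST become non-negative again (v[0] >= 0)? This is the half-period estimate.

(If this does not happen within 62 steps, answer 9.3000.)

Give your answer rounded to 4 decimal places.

Step 0: x=[6.0000] v=[0.0000]
Step 1: x=[5.7705] v=[-1.5300]
Step 2: x=[5.3270] v=[-2.9567]
Step 3: x=[4.6994] v=[-4.1839]
Step 4: x=[3.9301] v=[-5.1286]
Step 5: x=[3.0710] v=[-5.7271]
Step 6: x=[2.1801] v=[-5.9391]
Step 7: x=[1.3176] v=[-5.7501]
Step 8: x=[0.5417] v=[-5.1730]
Step 9: x=[-0.0953] v=[-4.2468]
Step 10: x=[-0.5504] v=[-3.0339]
Step 11: x=[-0.7928] v=[-1.6162]
Step 12: x=[-0.8062] v=[-0.0894]
Step 13: x=[-0.5897] v=[1.4434]
First v>=0 after going negative at step 13, time=1.9500

Answer: 1.9500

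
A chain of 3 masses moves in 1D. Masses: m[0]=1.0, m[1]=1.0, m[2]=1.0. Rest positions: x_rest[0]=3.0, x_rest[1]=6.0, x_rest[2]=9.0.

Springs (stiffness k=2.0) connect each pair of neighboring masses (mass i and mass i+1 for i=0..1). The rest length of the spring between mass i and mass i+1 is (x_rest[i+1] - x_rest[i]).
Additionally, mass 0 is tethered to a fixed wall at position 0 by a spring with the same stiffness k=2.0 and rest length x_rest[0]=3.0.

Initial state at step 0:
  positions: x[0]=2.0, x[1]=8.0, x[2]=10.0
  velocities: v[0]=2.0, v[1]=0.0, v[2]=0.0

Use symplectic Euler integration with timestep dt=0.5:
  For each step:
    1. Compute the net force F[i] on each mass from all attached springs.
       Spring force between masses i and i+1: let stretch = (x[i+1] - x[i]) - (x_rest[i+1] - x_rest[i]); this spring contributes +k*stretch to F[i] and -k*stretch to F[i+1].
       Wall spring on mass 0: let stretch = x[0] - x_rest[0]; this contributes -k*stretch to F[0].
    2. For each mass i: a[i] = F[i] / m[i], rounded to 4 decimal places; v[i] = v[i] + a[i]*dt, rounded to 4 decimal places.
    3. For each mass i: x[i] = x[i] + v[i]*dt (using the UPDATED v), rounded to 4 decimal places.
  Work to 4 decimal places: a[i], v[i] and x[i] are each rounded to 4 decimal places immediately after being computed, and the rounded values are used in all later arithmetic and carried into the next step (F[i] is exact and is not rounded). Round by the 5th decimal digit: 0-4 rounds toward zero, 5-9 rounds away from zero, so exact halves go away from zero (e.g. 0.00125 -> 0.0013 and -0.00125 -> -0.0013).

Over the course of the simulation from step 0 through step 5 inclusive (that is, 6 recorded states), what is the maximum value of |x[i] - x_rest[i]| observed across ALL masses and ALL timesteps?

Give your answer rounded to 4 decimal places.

Step 0: x=[2.0000 8.0000 10.0000] v=[2.0000 0.0000 0.0000]
Step 1: x=[5.0000 6.0000 10.5000] v=[6.0000 -4.0000 1.0000]
Step 2: x=[6.0000 5.7500 10.2500] v=[2.0000 -0.5000 -0.5000]
Step 3: x=[3.8750 7.8750 9.2500] v=[-4.2500 4.2500 -2.0000]
Step 4: x=[1.8125 8.6875 9.0625] v=[-4.1250 1.6250 -0.3750]
Step 5: x=[2.2813 6.2500 10.1875] v=[0.9375 -4.8750 2.2500]
Max displacement = 3.0000

Answer: 3.0000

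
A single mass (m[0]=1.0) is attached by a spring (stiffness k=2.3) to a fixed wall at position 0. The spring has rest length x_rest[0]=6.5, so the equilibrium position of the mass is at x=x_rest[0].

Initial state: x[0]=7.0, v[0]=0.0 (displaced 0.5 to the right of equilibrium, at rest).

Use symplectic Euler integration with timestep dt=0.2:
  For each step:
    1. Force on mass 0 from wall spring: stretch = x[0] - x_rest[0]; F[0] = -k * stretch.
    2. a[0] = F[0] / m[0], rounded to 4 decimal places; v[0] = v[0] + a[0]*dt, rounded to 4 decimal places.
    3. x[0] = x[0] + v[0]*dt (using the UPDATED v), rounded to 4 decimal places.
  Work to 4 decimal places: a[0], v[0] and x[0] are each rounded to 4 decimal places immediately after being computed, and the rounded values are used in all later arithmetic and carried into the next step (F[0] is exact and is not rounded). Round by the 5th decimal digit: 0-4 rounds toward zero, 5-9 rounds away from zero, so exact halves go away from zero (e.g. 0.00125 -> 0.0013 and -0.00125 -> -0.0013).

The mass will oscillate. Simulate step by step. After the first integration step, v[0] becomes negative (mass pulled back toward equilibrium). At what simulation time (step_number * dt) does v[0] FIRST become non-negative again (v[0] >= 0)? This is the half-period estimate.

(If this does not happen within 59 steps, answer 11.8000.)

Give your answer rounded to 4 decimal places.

Step 0: x=[7.0000] v=[0.0000]
Step 1: x=[6.9540] v=[-0.2300]
Step 2: x=[6.8662] v=[-0.4388]
Step 3: x=[6.7447] v=[-0.6073]
Step 4: x=[6.6007] v=[-0.7199]
Step 5: x=[6.4475] v=[-0.7662]
Step 6: x=[6.2991] v=[-0.7420]
Step 7: x=[6.1692] v=[-0.6496]
Step 8: x=[6.0697] v=[-0.4974]
Step 9: x=[6.0098] v=[-0.2995]
Step 10: x=[5.9950] v=[-0.0740]
Step 11: x=[6.0267] v=[0.1583]
First v>=0 after going negative at step 11, time=2.2000

Answer: 2.2000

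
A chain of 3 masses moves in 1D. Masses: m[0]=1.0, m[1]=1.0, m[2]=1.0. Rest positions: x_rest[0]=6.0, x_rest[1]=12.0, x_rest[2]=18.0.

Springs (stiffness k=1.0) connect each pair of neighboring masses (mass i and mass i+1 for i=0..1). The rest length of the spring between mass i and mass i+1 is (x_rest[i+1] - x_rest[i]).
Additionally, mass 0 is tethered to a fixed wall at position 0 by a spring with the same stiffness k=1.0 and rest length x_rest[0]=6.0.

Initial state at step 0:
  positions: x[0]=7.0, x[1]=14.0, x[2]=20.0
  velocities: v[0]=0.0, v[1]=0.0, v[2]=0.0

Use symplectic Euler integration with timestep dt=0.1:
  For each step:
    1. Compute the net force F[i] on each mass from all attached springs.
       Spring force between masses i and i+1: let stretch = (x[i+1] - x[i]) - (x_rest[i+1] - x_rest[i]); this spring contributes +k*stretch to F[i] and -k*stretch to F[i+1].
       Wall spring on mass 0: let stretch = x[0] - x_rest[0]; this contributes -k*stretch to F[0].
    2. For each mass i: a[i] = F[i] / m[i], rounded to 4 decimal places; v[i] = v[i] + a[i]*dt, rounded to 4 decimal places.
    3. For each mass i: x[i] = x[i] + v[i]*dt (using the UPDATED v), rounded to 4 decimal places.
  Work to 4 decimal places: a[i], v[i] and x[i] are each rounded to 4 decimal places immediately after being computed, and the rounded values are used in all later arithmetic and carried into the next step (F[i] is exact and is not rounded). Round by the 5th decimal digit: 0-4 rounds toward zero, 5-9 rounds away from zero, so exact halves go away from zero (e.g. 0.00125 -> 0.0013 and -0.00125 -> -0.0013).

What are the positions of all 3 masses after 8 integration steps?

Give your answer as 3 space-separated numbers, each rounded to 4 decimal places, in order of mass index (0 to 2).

Answer: 6.9808 13.6794 19.9804

Derivation:
Step 0: x=[7.0000 14.0000 20.0000] v=[0.0000 0.0000 0.0000]
Step 1: x=[7.0000 13.9900 20.0000] v=[0.0000 -0.1000 0.0000]
Step 2: x=[6.9999 13.9702 19.9999] v=[-0.0010 -0.1980 -0.0010]
Step 3: x=[6.9995 13.9410 19.9995] v=[-0.0040 -0.2921 -0.0040]
Step 4: x=[6.9985 13.9030 19.9985] v=[-0.0098 -0.3804 -0.0099]
Step 5: x=[6.9966 13.8569 19.9966] v=[-0.0192 -0.4613 -0.0195]
Step 6: x=[6.9933 13.8036 19.9933] v=[-0.0328 -0.5334 -0.0335]
Step 7: x=[6.9882 13.7441 19.9881] v=[-0.0511 -0.5955 -0.0525]
Step 8: x=[6.9808 13.6794 19.9804] v=[-0.0743 -0.6467 -0.0769]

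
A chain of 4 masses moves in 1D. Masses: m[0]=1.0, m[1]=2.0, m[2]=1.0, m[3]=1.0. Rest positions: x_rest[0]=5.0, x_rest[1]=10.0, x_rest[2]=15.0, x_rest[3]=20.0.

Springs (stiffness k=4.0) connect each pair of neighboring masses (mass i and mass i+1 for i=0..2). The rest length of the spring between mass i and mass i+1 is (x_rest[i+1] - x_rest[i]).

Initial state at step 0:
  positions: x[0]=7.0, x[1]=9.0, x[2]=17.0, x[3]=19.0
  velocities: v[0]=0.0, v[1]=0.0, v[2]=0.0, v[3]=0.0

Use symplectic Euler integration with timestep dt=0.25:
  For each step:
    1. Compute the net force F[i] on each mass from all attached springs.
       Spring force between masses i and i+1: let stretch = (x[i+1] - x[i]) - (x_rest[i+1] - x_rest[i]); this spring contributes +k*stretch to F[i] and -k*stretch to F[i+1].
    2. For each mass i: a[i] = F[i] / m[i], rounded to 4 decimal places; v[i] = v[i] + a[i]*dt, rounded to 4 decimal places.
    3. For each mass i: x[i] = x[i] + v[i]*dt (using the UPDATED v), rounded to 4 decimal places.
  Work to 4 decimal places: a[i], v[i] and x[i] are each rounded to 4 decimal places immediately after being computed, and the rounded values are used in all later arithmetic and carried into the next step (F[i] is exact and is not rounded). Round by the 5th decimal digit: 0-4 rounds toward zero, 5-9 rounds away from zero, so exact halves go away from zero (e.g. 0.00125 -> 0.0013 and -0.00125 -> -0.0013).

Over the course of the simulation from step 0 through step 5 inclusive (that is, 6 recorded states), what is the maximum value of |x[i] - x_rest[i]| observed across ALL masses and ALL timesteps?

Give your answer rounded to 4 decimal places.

Answer: 2.1953

Derivation:
Step 0: x=[7.0000 9.0000 17.0000 19.0000] v=[0.0000 0.0000 0.0000 0.0000]
Step 1: x=[6.2500 9.7500 15.5000 19.7500] v=[-3.0000 3.0000 -6.0000 3.0000]
Step 2: x=[5.1250 10.7813 13.6250 20.6875] v=[-4.5000 4.1250 -7.5000 3.7500]
Step 3: x=[4.1641 11.4610 12.8047 21.1094] v=[-3.8437 2.7187 -3.2812 1.6875]
Step 4: x=[3.7774 11.3965 13.7247 20.7051] v=[-1.5468 -0.2579 3.6798 -1.6172]
Step 5: x=[4.0455 10.6707 15.8077 19.8057] v=[1.0723 -2.9034 8.3320 -3.5976]
Max displacement = 2.1953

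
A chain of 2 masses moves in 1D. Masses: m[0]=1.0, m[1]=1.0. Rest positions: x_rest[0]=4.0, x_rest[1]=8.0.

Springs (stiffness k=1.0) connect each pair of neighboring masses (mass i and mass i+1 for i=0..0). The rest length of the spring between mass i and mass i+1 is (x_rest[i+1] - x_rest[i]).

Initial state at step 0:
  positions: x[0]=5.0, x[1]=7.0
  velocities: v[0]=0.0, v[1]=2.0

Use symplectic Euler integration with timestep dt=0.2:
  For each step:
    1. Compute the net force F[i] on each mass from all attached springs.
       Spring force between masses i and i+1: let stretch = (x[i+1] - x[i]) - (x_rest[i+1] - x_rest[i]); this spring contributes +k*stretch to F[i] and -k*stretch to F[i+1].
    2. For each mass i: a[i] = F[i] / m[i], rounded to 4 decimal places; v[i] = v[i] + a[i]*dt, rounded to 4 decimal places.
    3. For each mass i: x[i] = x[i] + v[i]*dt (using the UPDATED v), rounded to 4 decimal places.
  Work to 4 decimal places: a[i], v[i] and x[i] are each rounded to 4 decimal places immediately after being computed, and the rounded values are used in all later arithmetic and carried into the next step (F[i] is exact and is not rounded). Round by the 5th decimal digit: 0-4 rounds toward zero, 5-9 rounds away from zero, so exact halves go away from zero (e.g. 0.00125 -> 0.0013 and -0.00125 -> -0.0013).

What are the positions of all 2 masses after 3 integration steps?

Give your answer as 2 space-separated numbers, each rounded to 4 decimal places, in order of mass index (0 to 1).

Answer: 4.6142 8.5858

Derivation:
Step 0: x=[5.0000 7.0000] v=[0.0000 2.0000]
Step 1: x=[4.9200 7.4800] v=[-0.4000 2.4000]
Step 2: x=[4.7824 8.0176] v=[-0.6880 2.6880]
Step 3: x=[4.6142 8.5858] v=[-0.8410 2.8410]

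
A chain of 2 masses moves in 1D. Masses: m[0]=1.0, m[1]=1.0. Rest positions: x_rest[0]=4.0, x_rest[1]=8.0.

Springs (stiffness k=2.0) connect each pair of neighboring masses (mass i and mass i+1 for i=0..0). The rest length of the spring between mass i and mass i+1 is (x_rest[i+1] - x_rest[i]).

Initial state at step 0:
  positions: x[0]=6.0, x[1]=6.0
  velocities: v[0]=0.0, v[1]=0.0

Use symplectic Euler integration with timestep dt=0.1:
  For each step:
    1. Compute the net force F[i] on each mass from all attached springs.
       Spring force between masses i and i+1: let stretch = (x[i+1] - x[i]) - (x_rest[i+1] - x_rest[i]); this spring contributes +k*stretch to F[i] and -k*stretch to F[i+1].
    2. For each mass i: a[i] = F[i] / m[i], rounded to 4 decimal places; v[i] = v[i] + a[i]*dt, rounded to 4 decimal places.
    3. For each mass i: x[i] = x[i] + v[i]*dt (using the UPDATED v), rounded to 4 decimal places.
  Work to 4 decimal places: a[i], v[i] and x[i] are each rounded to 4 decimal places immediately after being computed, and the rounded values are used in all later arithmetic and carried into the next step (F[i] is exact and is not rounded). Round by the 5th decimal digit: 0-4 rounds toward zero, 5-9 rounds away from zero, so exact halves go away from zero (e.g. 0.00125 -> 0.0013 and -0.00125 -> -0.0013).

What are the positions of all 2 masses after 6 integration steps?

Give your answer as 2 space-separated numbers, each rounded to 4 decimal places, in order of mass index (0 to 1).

Answer: 4.5335 7.4666

Derivation:
Step 0: x=[6.0000 6.0000] v=[0.0000 0.0000]
Step 1: x=[5.9200 6.0800] v=[-0.8000 0.8000]
Step 2: x=[5.7632 6.2368] v=[-1.5680 1.5680]
Step 3: x=[5.5359 6.4641] v=[-2.2733 2.2733]
Step 4: x=[5.2471 6.7529] v=[-2.8877 2.8877]
Step 5: x=[4.9085 7.0916] v=[-3.3865 3.3865]
Step 6: x=[4.5335 7.4666] v=[-3.7499 3.7499]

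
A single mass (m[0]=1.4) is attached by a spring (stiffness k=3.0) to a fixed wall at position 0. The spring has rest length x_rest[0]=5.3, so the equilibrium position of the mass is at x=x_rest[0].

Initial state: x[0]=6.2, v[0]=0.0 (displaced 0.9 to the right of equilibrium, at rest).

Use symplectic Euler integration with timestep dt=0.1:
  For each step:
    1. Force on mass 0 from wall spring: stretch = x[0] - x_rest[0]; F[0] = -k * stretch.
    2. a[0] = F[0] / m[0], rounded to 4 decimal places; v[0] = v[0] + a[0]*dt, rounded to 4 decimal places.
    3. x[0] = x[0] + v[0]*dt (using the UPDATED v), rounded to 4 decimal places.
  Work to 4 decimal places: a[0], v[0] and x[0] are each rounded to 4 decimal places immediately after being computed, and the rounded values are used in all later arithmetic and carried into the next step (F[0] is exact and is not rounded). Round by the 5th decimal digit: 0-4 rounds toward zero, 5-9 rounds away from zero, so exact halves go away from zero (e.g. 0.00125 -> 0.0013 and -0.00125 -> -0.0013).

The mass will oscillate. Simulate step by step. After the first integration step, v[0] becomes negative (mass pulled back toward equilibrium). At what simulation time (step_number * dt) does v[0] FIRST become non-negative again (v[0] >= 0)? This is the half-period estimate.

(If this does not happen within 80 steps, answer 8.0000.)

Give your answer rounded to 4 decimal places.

Step 0: x=[6.2000] v=[0.0000]
Step 1: x=[6.1807] v=[-0.1929]
Step 2: x=[6.1425] v=[-0.3816]
Step 3: x=[6.0863] v=[-0.5621]
Step 4: x=[6.0132] v=[-0.7306]
Step 5: x=[5.9249] v=[-0.8834]
Step 6: x=[5.8232] v=[-1.0173]
Step 7: x=[5.7103] v=[-1.1294]
Step 8: x=[5.5886] v=[-1.2173]
Step 9: x=[5.4607] v=[-1.2791]
Step 10: x=[5.3294] v=[-1.3135]
Step 11: x=[5.1974] v=[-1.3198]
Step 12: x=[5.0676] v=[-1.2978]
Step 13: x=[4.9428] v=[-1.2480]
Step 14: x=[4.8257] v=[-1.1715]
Step 15: x=[4.7187] v=[-1.0699]
Step 16: x=[4.6242] v=[-0.9453]
Step 17: x=[4.5442] v=[-0.8005]
Step 18: x=[4.4804] v=[-0.6385]
Step 19: x=[4.4341] v=[-0.4629]
Step 20: x=[4.4064] v=[-0.2774]
Step 21: x=[4.3978] v=[-0.0859]
Step 22: x=[4.4085] v=[0.1074]
First v>=0 after going negative at step 22, time=2.2000

Answer: 2.2000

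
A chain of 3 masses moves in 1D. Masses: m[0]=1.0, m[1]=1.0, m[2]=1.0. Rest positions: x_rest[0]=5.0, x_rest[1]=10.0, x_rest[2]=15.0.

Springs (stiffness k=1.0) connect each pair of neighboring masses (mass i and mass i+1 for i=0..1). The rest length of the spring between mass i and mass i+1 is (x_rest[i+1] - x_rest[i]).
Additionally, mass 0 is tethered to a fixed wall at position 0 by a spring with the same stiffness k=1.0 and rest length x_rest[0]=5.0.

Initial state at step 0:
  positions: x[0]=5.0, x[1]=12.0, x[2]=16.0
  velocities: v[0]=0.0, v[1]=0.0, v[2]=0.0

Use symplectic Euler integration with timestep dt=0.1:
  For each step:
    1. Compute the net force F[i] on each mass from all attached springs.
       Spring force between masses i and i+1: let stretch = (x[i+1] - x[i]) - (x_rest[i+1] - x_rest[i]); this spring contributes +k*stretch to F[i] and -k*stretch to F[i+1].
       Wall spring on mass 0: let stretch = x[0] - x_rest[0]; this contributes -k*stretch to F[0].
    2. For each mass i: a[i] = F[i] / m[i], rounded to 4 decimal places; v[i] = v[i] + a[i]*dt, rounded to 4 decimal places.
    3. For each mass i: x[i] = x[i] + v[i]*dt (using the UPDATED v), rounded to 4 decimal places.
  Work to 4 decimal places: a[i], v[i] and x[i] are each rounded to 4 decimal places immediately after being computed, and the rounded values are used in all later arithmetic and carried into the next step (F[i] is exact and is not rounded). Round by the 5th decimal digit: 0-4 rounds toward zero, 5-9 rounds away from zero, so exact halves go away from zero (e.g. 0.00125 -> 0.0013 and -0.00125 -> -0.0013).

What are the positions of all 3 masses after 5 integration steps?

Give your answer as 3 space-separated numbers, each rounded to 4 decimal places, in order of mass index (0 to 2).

Answer: 5.2761 11.5807 16.1364

Derivation:
Step 0: x=[5.0000 12.0000 16.0000] v=[0.0000 0.0000 0.0000]
Step 1: x=[5.0200 11.9700 16.0100] v=[0.2000 -0.3000 0.1000]
Step 2: x=[5.0593 11.9109 16.0296] v=[0.3930 -0.5910 0.1960]
Step 3: x=[5.1165 11.8245 16.0580] v=[0.5722 -0.8643 0.2841]
Step 4: x=[5.1896 11.7133 16.0941] v=[0.7314 -1.1118 0.3608]
Step 5: x=[5.2761 11.5807 16.1364] v=[0.8648 -1.3261 0.4227]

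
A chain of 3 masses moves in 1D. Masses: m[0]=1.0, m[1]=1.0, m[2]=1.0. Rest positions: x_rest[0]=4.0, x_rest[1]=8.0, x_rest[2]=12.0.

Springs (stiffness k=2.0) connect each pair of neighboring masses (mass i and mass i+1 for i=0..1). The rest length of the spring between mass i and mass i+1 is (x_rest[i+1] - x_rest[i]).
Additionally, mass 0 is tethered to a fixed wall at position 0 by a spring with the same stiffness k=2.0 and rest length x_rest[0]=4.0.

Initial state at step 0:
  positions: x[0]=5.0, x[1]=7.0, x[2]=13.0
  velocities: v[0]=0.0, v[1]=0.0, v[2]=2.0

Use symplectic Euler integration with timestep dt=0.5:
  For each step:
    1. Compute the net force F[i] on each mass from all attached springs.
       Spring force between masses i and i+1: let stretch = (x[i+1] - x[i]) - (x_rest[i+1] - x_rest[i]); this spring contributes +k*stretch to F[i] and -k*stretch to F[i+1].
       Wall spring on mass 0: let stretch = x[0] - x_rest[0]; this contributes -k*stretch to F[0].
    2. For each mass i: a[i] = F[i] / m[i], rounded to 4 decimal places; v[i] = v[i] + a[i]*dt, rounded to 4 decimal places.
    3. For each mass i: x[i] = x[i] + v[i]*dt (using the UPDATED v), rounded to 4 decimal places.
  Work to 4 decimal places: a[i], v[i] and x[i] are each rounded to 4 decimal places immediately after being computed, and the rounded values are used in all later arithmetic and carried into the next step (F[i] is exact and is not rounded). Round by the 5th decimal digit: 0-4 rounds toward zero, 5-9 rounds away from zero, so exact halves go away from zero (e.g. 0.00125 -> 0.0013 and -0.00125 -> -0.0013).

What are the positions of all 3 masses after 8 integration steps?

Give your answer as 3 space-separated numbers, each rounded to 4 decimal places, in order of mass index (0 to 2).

Answer: 4.4883 7.5079 13.4454

Derivation:
Step 0: x=[5.0000 7.0000 13.0000] v=[0.0000 0.0000 2.0000]
Step 1: x=[3.5000 9.0000 13.0000] v=[-3.0000 4.0000 0.0000]
Step 2: x=[3.0000 10.2500 13.0000] v=[-1.0000 2.5000 0.0000]
Step 3: x=[4.6250 9.2500 13.6250] v=[3.2500 -2.0000 1.2500]
Step 4: x=[6.2500 8.1250 14.0625] v=[3.2500 -2.2500 0.8750]
Step 5: x=[5.6875 9.0313 13.5313] v=[-1.1250 1.8125 -1.0625]
Step 6: x=[3.9532 10.5157 12.7501] v=[-3.4687 2.9687 -1.5625]
Step 7: x=[3.5235 9.8360 12.8517] v=[-0.8594 -1.3594 0.2031]
Step 8: x=[4.4883 7.5079 13.4454] v=[1.9296 -4.6562 1.1874]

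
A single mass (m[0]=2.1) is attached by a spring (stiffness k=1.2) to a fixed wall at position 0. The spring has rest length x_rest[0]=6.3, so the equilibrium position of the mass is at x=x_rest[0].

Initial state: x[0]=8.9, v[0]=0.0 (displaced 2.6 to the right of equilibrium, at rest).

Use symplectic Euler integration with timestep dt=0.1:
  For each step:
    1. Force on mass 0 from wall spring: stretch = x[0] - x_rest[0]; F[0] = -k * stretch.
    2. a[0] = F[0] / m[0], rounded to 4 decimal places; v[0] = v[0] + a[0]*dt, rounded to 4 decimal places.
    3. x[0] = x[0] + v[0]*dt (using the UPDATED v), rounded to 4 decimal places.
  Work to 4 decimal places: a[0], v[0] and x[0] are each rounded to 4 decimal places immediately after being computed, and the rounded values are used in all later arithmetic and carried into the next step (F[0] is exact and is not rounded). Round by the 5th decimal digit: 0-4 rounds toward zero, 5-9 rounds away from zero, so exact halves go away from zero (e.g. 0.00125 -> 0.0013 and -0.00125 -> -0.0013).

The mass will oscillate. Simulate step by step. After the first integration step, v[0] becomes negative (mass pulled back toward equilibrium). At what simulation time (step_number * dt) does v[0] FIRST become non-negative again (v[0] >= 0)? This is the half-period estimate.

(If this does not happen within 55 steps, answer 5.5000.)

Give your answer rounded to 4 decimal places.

Answer: 4.2000

Derivation:
Step 0: x=[8.9000] v=[0.0000]
Step 1: x=[8.8851] v=[-0.1486]
Step 2: x=[8.8555] v=[-0.2963]
Step 3: x=[8.8113] v=[-0.4423]
Step 4: x=[8.7527] v=[-0.5858]
Step 5: x=[8.6801] v=[-0.7260]
Step 6: x=[8.5939] v=[-0.8620]
Step 7: x=[8.4946] v=[-0.9931]
Step 8: x=[8.3828] v=[-1.1185]
Step 9: x=[8.2591] v=[-1.2375]
Step 10: x=[8.1242] v=[-1.3495]
Step 11: x=[7.9788] v=[-1.4537]
Step 12: x=[7.8238] v=[-1.5496]
Step 13: x=[7.6601] v=[-1.6367]
Step 14: x=[7.4887] v=[-1.7144]
Step 15: x=[7.3105] v=[-1.7823]
Step 16: x=[7.1265] v=[-1.8400]
Step 17: x=[6.9378] v=[-1.8872]
Step 18: x=[6.7454] v=[-1.9237]
Step 19: x=[6.5505] v=[-1.9492]
Step 20: x=[6.3542] v=[-1.9635]
Step 21: x=[6.1575] v=[-1.9666]
Step 22: x=[5.9617] v=[-1.9585]
Step 23: x=[5.7678] v=[-1.9392]
Step 24: x=[5.5769] v=[-1.9088]
Step 25: x=[5.3902] v=[-1.8675]
Step 26: x=[5.2087] v=[-1.8155]
Step 27: x=[5.0334] v=[-1.7531]
Step 28: x=[4.8653] v=[-1.6807]
Step 29: x=[4.7054] v=[-1.5987]
Step 30: x=[4.5546] v=[-1.5076]
Step 31: x=[4.4138] v=[-1.4079]
Step 32: x=[4.2838] v=[-1.3001]
Step 33: x=[4.1653] v=[-1.1849]
Step 34: x=[4.0590] v=[-1.0629]
Step 35: x=[3.9655] v=[-0.9348]
Step 36: x=[3.8854] v=[-0.8014]
Step 37: x=[3.8191] v=[-0.6634]
Step 38: x=[3.7669] v=[-0.5216]
Step 39: x=[3.7292] v=[-0.3769]
Step 40: x=[3.7062] v=[-0.2300]
Step 41: x=[3.6980] v=[-0.0818]
Step 42: x=[3.7047] v=[0.0669]
First v>=0 after going negative at step 42, time=4.2000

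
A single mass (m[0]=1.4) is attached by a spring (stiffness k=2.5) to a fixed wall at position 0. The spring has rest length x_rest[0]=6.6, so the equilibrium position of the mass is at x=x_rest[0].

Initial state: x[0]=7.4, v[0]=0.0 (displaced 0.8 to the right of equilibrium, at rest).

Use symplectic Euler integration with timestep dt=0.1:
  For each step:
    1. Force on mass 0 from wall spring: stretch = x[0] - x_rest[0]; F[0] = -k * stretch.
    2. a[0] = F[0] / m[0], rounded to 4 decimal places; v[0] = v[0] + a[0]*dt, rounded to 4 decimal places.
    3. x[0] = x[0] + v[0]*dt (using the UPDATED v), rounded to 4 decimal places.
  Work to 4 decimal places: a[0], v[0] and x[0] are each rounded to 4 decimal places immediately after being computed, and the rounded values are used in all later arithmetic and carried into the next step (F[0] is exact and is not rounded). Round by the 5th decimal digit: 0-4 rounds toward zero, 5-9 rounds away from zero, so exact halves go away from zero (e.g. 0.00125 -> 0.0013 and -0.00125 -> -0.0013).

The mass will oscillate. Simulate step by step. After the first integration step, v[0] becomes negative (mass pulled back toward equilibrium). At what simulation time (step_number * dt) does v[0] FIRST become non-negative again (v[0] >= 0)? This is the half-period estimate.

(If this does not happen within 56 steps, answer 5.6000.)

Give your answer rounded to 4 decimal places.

Answer: 2.4000

Derivation:
Step 0: x=[7.4000] v=[0.0000]
Step 1: x=[7.3857] v=[-0.1429]
Step 2: x=[7.3574] v=[-0.2832]
Step 3: x=[7.3156] v=[-0.4185]
Step 4: x=[7.2610] v=[-0.5463]
Step 5: x=[7.1946] v=[-0.6643]
Step 6: x=[7.1176] v=[-0.7705]
Step 7: x=[7.0313] v=[-0.8629]
Step 8: x=[6.9373] v=[-0.9399]
Step 9: x=[6.8373] v=[-1.0001]
Step 10: x=[6.7331] v=[-1.0425]
Step 11: x=[6.6265] v=[-1.0663]
Step 12: x=[6.5194] v=[-1.0710]
Step 13: x=[6.4137] v=[-1.0566]
Step 14: x=[6.3114] v=[-1.0233]
Step 15: x=[6.2142] v=[-0.9718]
Step 16: x=[6.1239] v=[-0.9029]
Step 17: x=[6.0421] v=[-0.8179]
Step 18: x=[5.9703] v=[-0.7183]
Step 19: x=[5.9097] v=[-0.6059]
Step 20: x=[5.8614] v=[-0.4826]
Step 21: x=[5.8263] v=[-0.3507]
Step 22: x=[5.8051] v=[-0.2125]
Step 23: x=[5.7980] v=[-0.0706]
Step 24: x=[5.8053] v=[0.0726]
First v>=0 after going negative at step 24, time=2.4000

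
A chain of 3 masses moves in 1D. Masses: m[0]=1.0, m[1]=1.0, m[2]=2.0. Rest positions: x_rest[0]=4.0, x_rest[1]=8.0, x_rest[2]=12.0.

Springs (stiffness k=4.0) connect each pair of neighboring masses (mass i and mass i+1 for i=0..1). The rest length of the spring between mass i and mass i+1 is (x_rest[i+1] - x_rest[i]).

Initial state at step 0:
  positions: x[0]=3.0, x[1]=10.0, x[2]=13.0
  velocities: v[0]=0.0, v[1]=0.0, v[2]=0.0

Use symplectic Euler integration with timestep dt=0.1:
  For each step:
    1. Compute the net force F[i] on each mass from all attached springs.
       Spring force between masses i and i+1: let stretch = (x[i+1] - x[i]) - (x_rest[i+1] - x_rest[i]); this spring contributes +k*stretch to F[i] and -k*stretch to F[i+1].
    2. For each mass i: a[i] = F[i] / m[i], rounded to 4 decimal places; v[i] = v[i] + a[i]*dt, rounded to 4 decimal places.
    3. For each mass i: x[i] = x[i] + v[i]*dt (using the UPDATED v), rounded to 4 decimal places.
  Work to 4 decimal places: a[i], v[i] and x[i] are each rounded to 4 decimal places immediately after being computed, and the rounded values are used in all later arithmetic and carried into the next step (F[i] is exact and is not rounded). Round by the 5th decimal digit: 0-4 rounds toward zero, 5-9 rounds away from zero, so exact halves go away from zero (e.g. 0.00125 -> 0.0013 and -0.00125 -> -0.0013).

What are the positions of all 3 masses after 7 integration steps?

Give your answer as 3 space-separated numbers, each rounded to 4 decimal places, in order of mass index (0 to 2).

Answer: 5.1770 7.4413 13.1909

Derivation:
Step 0: x=[3.0000 10.0000 13.0000] v=[0.0000 0.0000 0.0000]
Step 1: x=[3.1200 9.8400 13.0200] v=[1.2000 -1.6000 0.2000]
Step 2: x=[3.3488 9.5384 13.0564] v=[2.2880 -3.0160 0.3640]
Step 3: x=[3.6652 9.1299 13.1024] v=[3.1638 -4.0846 0.4604]
Step 4: x=[4.0402 8.6618 13.1490] v=[3.7497 -4.6815 0.4659]
Step 5: x=[4.4400 8.1883 13.1859] v=[3.9983 -4.7353 0.3685]
Step 6: x=[4.8298 7.7647 13.2028] v=[3.8976 -4.2356 0.1690]
Step 7: x=[5.1770 7.4413 13.1909] v=[3.4716 -3.2343 -0.1186]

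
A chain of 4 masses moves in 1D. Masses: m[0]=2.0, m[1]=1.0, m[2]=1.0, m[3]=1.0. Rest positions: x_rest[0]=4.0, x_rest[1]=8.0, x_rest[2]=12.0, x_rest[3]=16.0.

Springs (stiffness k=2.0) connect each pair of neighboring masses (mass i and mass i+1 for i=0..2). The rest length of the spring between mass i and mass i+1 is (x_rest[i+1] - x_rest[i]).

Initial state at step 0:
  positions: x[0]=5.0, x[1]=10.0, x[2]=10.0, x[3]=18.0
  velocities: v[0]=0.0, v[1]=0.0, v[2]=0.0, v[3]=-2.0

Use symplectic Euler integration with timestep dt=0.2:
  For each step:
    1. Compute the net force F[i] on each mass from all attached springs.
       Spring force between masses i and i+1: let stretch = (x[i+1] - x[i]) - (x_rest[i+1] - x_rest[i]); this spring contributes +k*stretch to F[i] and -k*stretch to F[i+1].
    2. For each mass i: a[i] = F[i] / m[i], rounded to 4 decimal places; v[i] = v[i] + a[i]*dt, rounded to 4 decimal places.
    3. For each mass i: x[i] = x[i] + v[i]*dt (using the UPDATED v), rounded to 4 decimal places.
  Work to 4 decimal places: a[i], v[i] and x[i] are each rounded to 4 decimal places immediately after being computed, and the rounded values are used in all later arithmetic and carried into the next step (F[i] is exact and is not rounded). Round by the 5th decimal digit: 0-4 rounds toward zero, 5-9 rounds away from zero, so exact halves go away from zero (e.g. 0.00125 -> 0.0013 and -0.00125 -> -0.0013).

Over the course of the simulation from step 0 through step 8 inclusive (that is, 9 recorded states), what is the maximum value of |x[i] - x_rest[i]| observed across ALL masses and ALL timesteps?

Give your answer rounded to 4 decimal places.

Step 0: x=[5.0000 10.0000 10.0000 18.0000] v=[0.0000 0.0000 0.0000 -2.0000]
Step 1: x=[5.0400 9.6000 10.6400 17.2800] v=[0.2000 -2.0000 3.2000 -3.6000]
Step 2: x=[5.1024 8.9184 11.7280 16.3488] v=[0.3120 -3.4080 5.4400 -4.6560]
Step 3: x=[5.1574 8.1563 12.9609 15.3679] v=[0.2752 -3.8106 6.1645 -4.9043]
Step 4: x=[5.1724 7.5386 14.0020 14.5145] v=[0.0750 -3.0883 5.2055 -4.2671]
Step 5: x=[5.1220 7.2487 14.5670 13.9401] v=[-0.2518 -1.4494 2.8251 -2.8721]
Step 6: x=[4.9967 7.3741 14.4964 13.7358] v=[-0.6265 0.6272 -0.3530 -1.0213]
Step 7: x=[4.8065 7.8791 13.7952 13.9124] v=[-0.9510 2.5252 -3.5062 0.8829]
Step 8: x=[4.5792 8.6116 12.6300 14.3996] v=[-1.1365 3.6626 -5.8258 2.4360]
Max displacement = 2.5670

Answer: 2.5670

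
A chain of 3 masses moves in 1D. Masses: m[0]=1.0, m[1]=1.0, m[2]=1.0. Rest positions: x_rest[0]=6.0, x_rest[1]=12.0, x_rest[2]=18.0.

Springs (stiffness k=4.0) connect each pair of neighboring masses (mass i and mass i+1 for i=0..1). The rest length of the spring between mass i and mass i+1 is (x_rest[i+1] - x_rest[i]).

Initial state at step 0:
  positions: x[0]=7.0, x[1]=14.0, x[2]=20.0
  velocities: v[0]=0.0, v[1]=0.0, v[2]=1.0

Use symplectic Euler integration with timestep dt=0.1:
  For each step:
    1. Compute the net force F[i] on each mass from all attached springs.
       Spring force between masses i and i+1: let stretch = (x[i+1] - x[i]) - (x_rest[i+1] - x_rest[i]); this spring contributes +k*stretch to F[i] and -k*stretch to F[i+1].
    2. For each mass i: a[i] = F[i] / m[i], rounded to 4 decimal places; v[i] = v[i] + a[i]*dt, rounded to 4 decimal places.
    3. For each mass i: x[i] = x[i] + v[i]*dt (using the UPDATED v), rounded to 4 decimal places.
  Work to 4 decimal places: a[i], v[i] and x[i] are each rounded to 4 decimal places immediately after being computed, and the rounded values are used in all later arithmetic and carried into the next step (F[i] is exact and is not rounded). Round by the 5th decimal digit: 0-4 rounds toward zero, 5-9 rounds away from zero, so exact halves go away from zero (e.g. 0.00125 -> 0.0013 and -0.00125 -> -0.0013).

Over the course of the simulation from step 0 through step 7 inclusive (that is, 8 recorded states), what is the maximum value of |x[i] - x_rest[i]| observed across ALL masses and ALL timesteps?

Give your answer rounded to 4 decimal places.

Answer: 2.3849

Derivation:
Step 0: x=[7.0000 14.0000 20.0000] v=[0.0000 0.0000 1.0000]
Step 1: x=[7.0400 13.9600 20.1000] v=[0.4000 -0.4000 1.0000]
Step 2: x=[7.1168 13.8888 20.1944] v=[0.7680 -0.7120 0.9440]
Step 3: x=[7.2245 13.7989 20.2766] v=[1.0768 -0.8986 0.8218]
Step 4: x=[7.3552 13.7052 20.3397] v=[1.3066 -0.9373 0.6307]
Step 5: x=[7.4999 13.6229 20.3774] v=[1.4466 -0.8235 0.3769]
Step 6: x=[7.6495 13.5658 20.3849] v=[1.4958 -0.5709 0.0751]
Step 7: x=[7.7957 13.5448 20.3597] v=[1.4623 -0.2098 -0.2525]
Max displacement = 2.3849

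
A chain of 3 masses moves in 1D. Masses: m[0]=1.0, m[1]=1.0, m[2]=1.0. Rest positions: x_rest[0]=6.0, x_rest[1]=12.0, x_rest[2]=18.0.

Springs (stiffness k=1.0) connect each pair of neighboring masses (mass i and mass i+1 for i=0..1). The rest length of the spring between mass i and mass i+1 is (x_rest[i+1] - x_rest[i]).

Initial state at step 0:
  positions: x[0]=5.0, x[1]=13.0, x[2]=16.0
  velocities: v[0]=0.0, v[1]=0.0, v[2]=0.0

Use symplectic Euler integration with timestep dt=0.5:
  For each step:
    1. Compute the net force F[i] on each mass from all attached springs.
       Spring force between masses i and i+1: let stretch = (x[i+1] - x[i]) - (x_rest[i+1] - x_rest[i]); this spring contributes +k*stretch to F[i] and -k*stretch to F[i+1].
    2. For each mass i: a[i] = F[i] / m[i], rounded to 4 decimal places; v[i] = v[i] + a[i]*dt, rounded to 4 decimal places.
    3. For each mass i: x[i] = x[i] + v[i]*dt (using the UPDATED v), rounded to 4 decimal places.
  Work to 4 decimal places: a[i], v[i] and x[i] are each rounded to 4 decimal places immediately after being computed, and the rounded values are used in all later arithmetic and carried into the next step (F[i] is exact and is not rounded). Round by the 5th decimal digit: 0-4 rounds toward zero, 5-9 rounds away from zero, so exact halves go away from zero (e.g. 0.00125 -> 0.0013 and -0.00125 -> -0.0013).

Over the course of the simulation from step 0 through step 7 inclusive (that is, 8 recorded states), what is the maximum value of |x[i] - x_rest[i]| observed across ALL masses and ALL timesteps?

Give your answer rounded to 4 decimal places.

Answer: 2.5156

Derivation:
Step 0: x=[5.0000 13.0000 16.0000] v=[0.0000 0.0000 0.0000]
Step 1: x=[5.5000 11.7500 16.7500] v=[1.0000 -2.5000 1.5000]
Step 2: x=[6.0625 10.1875 17.7500] v=[1.1250 -3.1250 2.0000]
Step 3: x=[6.1563 9.4844 18.3594] v=[0.1875 -1.4063 1.2188]
Step 4: x=[5.5821 10.1680 18.2501] v=[-1.1485 1.3672 -0.2187]
Step 5: x=[4.6543 11.7257 17.6202] v=[-1.8556 3.1153 -1.2598]
Step 6: x=[3.9944 12.9892 17.0167] v=[-1.3199 2.5269 -1.2071]
Step 7: x=[4.0832 13.0109 16.9063] v=[0.1775 0.0433 -0.2209]
Max displacement = 2.5156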